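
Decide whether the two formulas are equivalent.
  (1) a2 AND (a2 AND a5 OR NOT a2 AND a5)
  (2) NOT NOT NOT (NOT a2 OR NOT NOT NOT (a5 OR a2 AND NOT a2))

E1: a2 AND (a2 AND a5 OR NOT a2 AND a5)
    = a2 AND a5   [distribution]
E2: NOT NOT NOT (NOT a2 OR NOT NOT NOT (a5 OR a2 AND NOT a2))
    = NOT NOT NOT (NOT a2 OR NOT NOT NOT a5)   [complement / identity]
    = NOT (NOT a2 OR NOT NOT NOT a5)   [double negation]
    = a2 AND NOT NOT a5   [De Morgan]
    = a2 AND a5   [double negation]
Both reduce to a2 AND a5, so they are equivalent.

Yes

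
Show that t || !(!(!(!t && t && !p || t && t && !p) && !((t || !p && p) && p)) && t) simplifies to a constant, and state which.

t || !(!(!(!t && t && !p || t && t && !p) && !((t || !p && p) && p)) && t)
= t || !(!(!(t && !p) && !((t || !p && p) && p)) && t)   [distribution]
= t || !((t && !p || (t || !p && p) && p) && t)   [De Morgan]
= t || !((t && !p || t && p) && t)   [complement / identity]
= t || !(t && t)   [distribution]
= t || !t   [idempotence]
= true   [complement]

true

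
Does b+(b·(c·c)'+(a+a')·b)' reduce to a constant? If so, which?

b+(b·(c·c)'+(a+a')·b)'
= b+(b·(c·c)'+b)'
= b+(b·c'+b)'
= b+b'
= 1

yes, True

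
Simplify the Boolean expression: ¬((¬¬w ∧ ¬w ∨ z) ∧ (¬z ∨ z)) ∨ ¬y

¬((¬¬w ∧ ¬w ∨ z) ∧ (¬z ∨ z)) ∨ ¬y
= ¬((w ∧ ¬w ∨ z) ∧ (¬z ∨ z)) ∨ ¬y   — double negation
= ¬(w ∧ ¬w ∨ z) ∨ ¬y   — complement / identity
= ¬z ∨ ¬y   — complement / identity

¬z ∨ ¬y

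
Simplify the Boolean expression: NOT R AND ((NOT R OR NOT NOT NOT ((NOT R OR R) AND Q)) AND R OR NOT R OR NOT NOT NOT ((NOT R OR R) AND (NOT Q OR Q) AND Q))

NOT R

NOT R AND ((NOT R OR NOT NOT NOT ((NOT R OR R) AND Q)) AND R OR NOT R OR NOT NOT NOT ((NOT R OR R) AND (NOT Q OR Q) AND Q))
= NOT R AND ((NOT R OR NOT NOT NOT ((NOT R OR R) AND Q)) AND R OR NOT R OR NOT NOT NOT ((NOT R OR R) AND Q))
= NOT R AND (NOT R OR NOT NOT NOT ((NOT R OR R) AND Q))
= NOT R AND (NOT R OR NOT NOT NOT Q)
= NOT R AND (NOT R OR NOT Q)
= NOT R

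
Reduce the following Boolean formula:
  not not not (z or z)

not z

not not not (z or z)
= not not not z
= not z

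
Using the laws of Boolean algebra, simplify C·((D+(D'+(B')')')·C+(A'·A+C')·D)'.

C·D'

C·((D+(D'+(B')')')·C+(A'·A+C')·D)'
= C·((D+(D'+(B')')')·C+C'·D)'
= C·((D+D·B')·C+C'·D)'
= C·(D·C+C'·D)'
= C·D'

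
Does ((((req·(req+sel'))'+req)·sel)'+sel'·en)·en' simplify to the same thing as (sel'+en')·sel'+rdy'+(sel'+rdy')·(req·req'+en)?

No

E1: ((((req·(req+sel'))'+req)·sel)'+sel'·en)·en'
    = (((req'+req)·sel)'+sel'·en)·en'
    = (sel'+sel'·en)·en'
    = sel'·en'
E2: (sel'+en')·sel'+rdy'+(sel'+rdy')·(req·req'+en)
    = sel'+rdy'+(sel'+rdy')·(req·req'+en)
    = sel'+rdy'+(sel'+rdy')·en
    = sel'+rdy'
These differ: at en=1, rdy=0, req=0, sel=0, E1 = 0 but E2 = 1.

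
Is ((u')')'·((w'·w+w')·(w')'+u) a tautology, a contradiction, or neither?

((u')')'·((w'·w+w')·(w')'+u)
= u'·((w'·w+w')·(w')'+u)   [double negation]
= u'·((w'·w+w')·w+u)   [double negation]
= u'·(w'·w+u)   [complement / identity]
= u'·u   [complement / identity]
= 0   [complement]

contradiction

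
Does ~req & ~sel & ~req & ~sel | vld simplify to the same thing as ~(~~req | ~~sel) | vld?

E1: ~req & ~sel & ~req & ~sel | vld
    = ~req & ~sel | vld
E2: ~(~~req | ~~sel) | vld
    = ~req & ~sel | vld
Both reduce to ~req & ~sel | vld, so they are equivalent.

Yes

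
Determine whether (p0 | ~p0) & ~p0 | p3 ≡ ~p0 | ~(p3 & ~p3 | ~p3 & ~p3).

E1: (p0 | ~p0) & ~p0 | p3
    = ~p0 | p3   [complement / identity]
E2: ~p0 | ~(p3 & ~p3 | ~p3 & ~p3)
    = ~p0 | ~~p3   [distribution]
    = ~p0 | p3   [double negation]
Both reduce to ~p0 | p3, so they are equivalent.

Yes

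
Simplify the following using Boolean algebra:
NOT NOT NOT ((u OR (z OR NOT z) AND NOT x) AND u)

NOT NOT NOT ((u OR (z OR NOT z) AND NOT x) AND u)
= NOT ((u OR (z OR NOT z) AND NOT x) AND u)
= NOT ((u OR NOT x) AND u)
= NOT u

NOT u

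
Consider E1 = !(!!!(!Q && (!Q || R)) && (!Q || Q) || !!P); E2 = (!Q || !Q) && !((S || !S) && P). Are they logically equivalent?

E1: !(!!!(!Q && (!Q || R)) && (!Q || Q) || !!P)
    = !(!!!!Q && (!Q || Q) || !!P)
    = !(!!!!Q || !!P)
    = !(!!Q || !!P)
    = !Q && !P
E2: (!Q || !Q) && !((S || !S) && P)
    = !Q && !((S || !S) && P)
    = !Q && !P
Both reduce to !Q && !P, so they are equivalent.

Yes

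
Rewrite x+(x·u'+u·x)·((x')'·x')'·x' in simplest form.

x

x+(x·u'+u·x)·((x')'·x')'·x'
= x+x·((x')'·x')'·x'   [distribution]
= x+x·(x'+x)·x'   [De Morgan]
= x+x·x'   [complement / identity]
= x   [complement / identity]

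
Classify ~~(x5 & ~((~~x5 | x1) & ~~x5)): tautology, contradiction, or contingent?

~~(x5 & ~((~~x5 | x1) & ~~x5))
= ~~(x5 & ~~~x5)   [absorption]
= ~~(x5 & ~x5)   [double negation]
= x5 & ~x5   [double negation]
= 0   [complement]

contradiction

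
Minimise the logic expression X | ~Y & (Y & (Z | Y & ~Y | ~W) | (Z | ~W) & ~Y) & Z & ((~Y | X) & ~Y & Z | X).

X | ~Y & (Y & (Z | Y & ~Y | ~W) | (Z | ~W) & ~Y) & Z & ((~Y | X) & ~Y & Z | X)
= X | ~Y & (Y & (Z | ~W) | (Z | ~W) & ~Y) & Z & ((~Y | X) & ~Y & Z | X)   [complement / identity]
= X | ~Y & (Y & (Z | ~W) | (Z | ~W) & ~Y) & Z & (~Y & Z | X)   [absorption]
= X | ~Y & (Z | ~W) & Z & (~Y & Z | X)   [distribution]
= X | ~Y & Z & (~Y & Z | X)   [absorption]
= X | ~Y & Z   [absorption]

X | ~Y & Z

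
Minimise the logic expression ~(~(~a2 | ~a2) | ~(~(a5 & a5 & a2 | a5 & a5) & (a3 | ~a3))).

~(~(~a2 | ~a2) | ~(~(a5 & a5 & a2 | a5 & a5) & (a3 | ~a3)))
= ~(~(~a2 | ~a2) | ~(~(a5 & a5) & (a3 | ~a3)))   — absorption
= (~a2 | ~a2) & ~(a5 & a5) & (a3 | ~a3)   — De Morgan
= (~a2 | ~a2) & ~(a5 & a5)   — complement / identity
= (~a2 | ~a2) & ~a5   — idempotence
= ~a2 & ~a5   — idempotence

~a2 & ~a5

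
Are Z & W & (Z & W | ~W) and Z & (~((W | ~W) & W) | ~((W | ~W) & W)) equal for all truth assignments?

No

E1: Z & W & (Z & W | ~W)
    = Z & W   — absorption
E2: Z & (~((W | ~W) & W) | ~((W | ~W) & W))
    = Z & ~((W | ~W) & W)   — idempotence
    = Z & ~W   — complement / identity
These differ: at W=0, Z=1, E1 = 0 but E2 = 1.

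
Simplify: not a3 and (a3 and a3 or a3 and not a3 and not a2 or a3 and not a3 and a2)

False

not a3 and (a3 and a3 or a3 and not a3 and not a2 or a3 and not a3 and a2)
= not a3 and (a3 and a3 or a3 and not a3)   (distribution)
= not a3 and a3   (distribution)
= False   (complement)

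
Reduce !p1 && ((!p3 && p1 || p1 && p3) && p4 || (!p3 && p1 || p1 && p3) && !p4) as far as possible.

false

!p1 && ((!p3 && p1 || p1 && p3) && p4 || (!p3 && p1 || p1 && p3) && !p4)
= !p1 && (p4 || !p4) && (!p3 && p1 || p1 && p3)   — distribution
= !p1 && (!p3 && p1 || p1 && p3)   — complement / identity
= !p1 && p1   — distribution
= false   — complement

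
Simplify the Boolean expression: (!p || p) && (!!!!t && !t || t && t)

t

(!p || p) && (!!!!t && !t || t && t)
= (!p || p) && (!!t && !t || t && t)   — double negation
= !!t && !t || t && t   — complement / identity
= t && !t || t && t   — double negation
= t   — distribution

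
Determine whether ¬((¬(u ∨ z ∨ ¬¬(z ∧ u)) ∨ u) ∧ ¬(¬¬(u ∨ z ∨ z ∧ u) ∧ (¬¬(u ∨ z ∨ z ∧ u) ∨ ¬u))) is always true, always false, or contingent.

contingent

¬((¬(u ∨ z ∨ ¬¬(z ∧ u)) ∨ u) ∧ ¬(¬¬(u ∨ z ∨ z ∧ u) ∧ (¬¬(u ∨ z ∨ z ∧ u) ∨ ¬u)))
= ¬((¬(u ∨ z ∨ ¬¬(z ∧ u)) ∨ u) ∧ ¬¬¬(u ∨ z ∨ z ∧ u))   — absorption
= ¬((¬(u ∨ z ∨ ¬¬(z ∧ u)) ∨ u) ∧ ¬(u ∨ z ∨ z ∧ u))   — double negation
= ¬((¬(u ∨ z ∨ z ∧ u) ∨ u) ∧ ¬(u ∨ z ∨ z ∧ u))   — double negation
= ¬¬(u ∨ z ∨ z ∧ u)   — absorption
= ¬¬(u ∨ z)   — absorption
= u ∨ z   — double negation
This depends on u, z, so it is not a constant.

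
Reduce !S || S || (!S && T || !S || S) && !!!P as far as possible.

true

!S || S || (!S && T || !S || S) && !!!P
= !S || S || (!S && T || !S || S) && !P   (double negation)
= !S || S || (!S || S) && !P   (absorption)
= !S || S   (absorption)
= true   (complement)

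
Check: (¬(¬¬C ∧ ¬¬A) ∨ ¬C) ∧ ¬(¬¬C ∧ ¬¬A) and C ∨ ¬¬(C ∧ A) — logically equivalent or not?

E1: (¬(¬¬C ∧ ¬¬A) ∨ ¬C) ∧ ¬(¬¬C ∧ ¬¬A)
    = ¬(¬¬C ∧ ¬¬A)
    = ¬C ∨ ¬A
E2: C ∨ ¬¬(C ∧ A)
    = C ∨ C ∧ A
    = C
These differ: at A=1, C=0, E1 = 1 but E2 = 0.

No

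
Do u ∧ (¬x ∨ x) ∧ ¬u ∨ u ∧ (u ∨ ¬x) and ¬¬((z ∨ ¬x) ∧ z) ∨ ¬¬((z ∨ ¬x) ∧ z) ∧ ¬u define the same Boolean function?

No

E1: u ∧ (¬x ∨ x) ∧ ¬u ∨ u ∧ (u ∨ ¬x)
    = u ∧ (¬x ∨ x) ∧ ¬u ∨ u   (absorption)
    = u ∧ ¬u ∨ u   (complement / identity)
    = u   (complement / identity)
E2: ¬¬((z ∨ ¬x) ∧ z) ∨ ¬¬((z ∨ ¬x) ∧ z) ∧ ¬u
    = ¬¬((z ∨ ¬x) ∧ z)   (absorption)
    = ¬¬z   (absorption)
    = z   (double negation)
These differ: at u=1, x=0, z=0, E1 = 1 but E2 = 0.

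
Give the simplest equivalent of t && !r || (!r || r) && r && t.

t

t && !r || (!r || r) && r && t
= t && !r || r && t
= t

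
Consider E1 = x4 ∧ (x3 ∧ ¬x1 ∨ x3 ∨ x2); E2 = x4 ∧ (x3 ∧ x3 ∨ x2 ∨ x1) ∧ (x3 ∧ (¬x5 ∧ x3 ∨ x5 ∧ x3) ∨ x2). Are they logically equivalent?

E1: x4 ∧ (x3 ∧ ¬x1 ∨ x3 ∨ x2)
    = x4 ∧ (x3 ∨ x2)   — absorption
E2: x4 ∧ (x3 ∧ x3 ∨ x2 ∨ x1) ∧ (x3 ∧ (¬x5 ∧ x3 ∨ x5 ∧ x3) ∨ x2)
    = x4 ∧ (x3 ∧ x3 ∨ x2 ∨ x1) ∧ (x3 ∧ x3 ∨ x2)   — distribution
    = x4 ∧ (x3 ∧ x3 ∨ x2)   — absorption
    = x4 ∧ (x3 ∨ x2)   — idempotence
Both reduce to x4 ∧ (x3 ∨ x2), so they are equivalent.

Yes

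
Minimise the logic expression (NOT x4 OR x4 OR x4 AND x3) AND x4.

(NOT x4 OR x4 OR x4 AND x3) AND x4
= (NOT x4 OR x4) AND x4   [absorption]
= x4   [complement / identity]

x4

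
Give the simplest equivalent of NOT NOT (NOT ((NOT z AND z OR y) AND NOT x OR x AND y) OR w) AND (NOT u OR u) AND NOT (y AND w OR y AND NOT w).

NOT y

NOT NOT (NOT ((NOT z AND z OR y) AND NOT x OR x AND y) OR w) AND (NOT u OR u) AND NOT (y AND w OR y AND NOT w)
= NOT NOT (NOT ((NOT z AND z OR y) AND NOT x OR x AND y) OR w) AND (NOT u OR u) AND NOT y   (distribution)
= NOT NOT (NOT (y AND NOT x OR x AND y) OR w) AND (NOT u OR u) AND NOT y   (complement / identity)
= NOT NOT (NOT y OR w) AND (NOT u OR u) AND NOT y   (distribution)
= NOT NOT (NOT y OR w) AND NOT y   (complement / identity)
= (NOT y OR w) AND NOT y   (double negation)
= NOT y   (absorption)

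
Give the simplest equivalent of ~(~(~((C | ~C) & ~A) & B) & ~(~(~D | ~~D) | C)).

~(~(~((C | ~C) & ~A) & B) & ~(~(~D | ~~D) | C))
= ~(~(~((C | ~C) & ~A) & B) & ~(D & ~D | C))   [De Morgan]
= ~(~(~~A & B) & ~(D & ~D | C))   [complement / identity]
= ~(~(~~A & B) & ~C)   [complement / identity]
= ~(~(A & B) & ~C)   [double negation]
= A & B | C   [De Morgan]

A & B | C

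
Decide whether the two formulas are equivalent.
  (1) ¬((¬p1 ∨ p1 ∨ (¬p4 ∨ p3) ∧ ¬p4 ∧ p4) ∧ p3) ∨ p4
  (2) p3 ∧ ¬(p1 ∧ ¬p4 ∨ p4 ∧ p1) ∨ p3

No

E1: ¬((¬p1 ∨ p1 ∨ (¬p4 ∨ p3) ∧ ¬p4 ∧ p4) ∧ p3) ∨ p4
    = ¬((¬p1 ∨ p1 ∨ ¬p4 ∧ p4) ∧ p3) ∨ p4   — absorption
    = ¬((¬p1 ∨ p1) ∧ p3) ∨ p4   — complement / identity
    = ¬p3 ∨ p4   — complement / identity
E2: p3 ∧ ¬(p1 ∧ ¬p4 ∨ p4 ∧ p1) ∨ p3
    = p3 ∧ ¬p1 ∨ p3   — distribution
    = p3   — absorption
These differ: at p1=1, p3=0, p4=0, E1 = 1 but E2 = 0.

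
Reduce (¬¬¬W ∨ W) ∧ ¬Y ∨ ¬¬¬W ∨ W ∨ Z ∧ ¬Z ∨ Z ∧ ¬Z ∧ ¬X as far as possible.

True

(¬¬¬W ∨ W) ∧ ¬Y ∨ ¬¬¬W ∨ W ∨ Z ∧ ¬Z ∨ Z ∧ ¬Z ∧ ¬X
= (¬¬¬W ∨ W) ∧ ¬Y ∨ ¬¬¬W ∨ W ∨ Z ∧ ¬Z   — absorption
= (¬¬¬W ∨ W) ∧ ¬Y ∨ ¬¬¬W ∨ W   — complement / identity
= ¬¬¬W ∨ W   — absorption
= ¬W ∨ W   — double negation
= True   — complement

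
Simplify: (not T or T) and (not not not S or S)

True

(not T or T) and (not not not S or S)
= (not T or T) and (not S or S)   [double negation]
= not S or S   [complement / identity]
= True   [complement]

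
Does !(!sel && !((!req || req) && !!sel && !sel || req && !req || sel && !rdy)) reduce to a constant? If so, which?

no

!(!sel && !((!req || req) && !!sel && !sel || req && !req || sel && !rdy))
= sel || (!req || req) && !!sel && !sel || req && !req || sel && !rdy   (De Morgan)
= sel || !!sel && !sel || req && !req || sel && !rdy   (complement / identity)
= sel || !!sel && !sel || sel && !rdy   (complement / identity)
= sel || sel && !sel || sel && !rdy   (double negation)
= sel || sel && !rdy   (complement / identity)
= sel   (absorption)
This depends on sel, so it is not a constant.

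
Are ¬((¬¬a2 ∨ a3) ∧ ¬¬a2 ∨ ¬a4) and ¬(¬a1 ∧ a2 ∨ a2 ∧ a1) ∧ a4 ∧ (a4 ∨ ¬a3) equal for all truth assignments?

E1: ¬((¬¬a2 ∨ a3) ∧ ¬¬a2 ∨ ¬a4)
    = ¬(¬¬a2 ∨ ¬a4)   (absorption)
    = ¬a2 ∧ a4   (De Morgan)
E2: ¬(¬a1 ∧ a2 ∨ a2 ∧ a1) ∧ a4 ∧ (a4 ∨ ¬a3)
    = ¬(¬a1 ∧ a2 ∨ a2 ∧ a1) ∧ a4   (absorption)
    = ¬a2 ∧ a4   (distribution)
Both reduce to ¬a2 ∧ a4, so they are equivalent.

Yes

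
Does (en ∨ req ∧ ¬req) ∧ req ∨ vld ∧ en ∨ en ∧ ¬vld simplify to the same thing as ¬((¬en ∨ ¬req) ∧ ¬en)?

Yes

E1: (en ∨ req ∧ ¬req) ∧ req ∨ vld ∧ en ∨ en ∧ ¬vld
    = en ∧ req ∨ vld ∧ en ∨ en ∧ ¬vld   — complement / identity
    = en ∧ req ∨ en   — distribution
    = en   — absorption
E2: ¬((¬en ∨ ¬req) ∧ ¬en)
    = ¬¬en   — absorption
    = en   — double negation
Both reduce to en, so they are equivalent.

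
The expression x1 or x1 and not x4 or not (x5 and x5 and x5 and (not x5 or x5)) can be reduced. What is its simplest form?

x1 or not x5

x1 or x1 and not x4 or not (x5 and x5 and x5 and (not x5 or x5))
= x1 or x1 and not x4 or not (x5 and x5 and (not x5 or x5))   (idempotence)
= x1 or x1 and not x4 or not (x5 and x5)   (complement / identity)
= x1 or not (x5 and x5)   (absorption)
= x1 or not x5   (idempotence)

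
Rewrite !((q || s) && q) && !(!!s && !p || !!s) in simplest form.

!((q || s) && q) && !(!!s && !p || !!s)
= !q && !(!!s && !p || !!s)   (absorption)
= !q && !!!s   (absorption)
= !q && !s   (double negation)

!q && !s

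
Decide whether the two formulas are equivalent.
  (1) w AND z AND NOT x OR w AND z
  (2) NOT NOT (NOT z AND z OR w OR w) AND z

Yes

E1: w AND z AND NOT x OR w AND z
    = w AND z   — absorption
E2: NOT NOT (NOT z AND z OR w OR w) AND z
    = NOT NOT (w OR w) AND z   — complement / identity
    = NOT NOT w AND z   — idempotence
    = w AND z   — double negation
Both reduce to w AND z, so they are equivalent.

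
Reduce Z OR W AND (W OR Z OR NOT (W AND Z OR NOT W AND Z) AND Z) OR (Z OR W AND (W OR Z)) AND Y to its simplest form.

Z OR W AND (W OR Z OR NOT (W AND Z OR NOT W AND Z) AND Z) OR (Z OR W AND (W OR Z)) AND Y
= Z OR W AND (W OR Z OR NOT Z AND Z) OR (Z OR W AND (W OR Z)) AND Y
= Z OR W AND (W OR Z) OR (Z OR W AND (W OR Z)) AND Y
= Z OR W AND (W OR Z)
= Z OR W

Z OR W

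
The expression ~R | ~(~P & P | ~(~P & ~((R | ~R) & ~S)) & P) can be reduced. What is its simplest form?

~R | ~P

~R | ~(~P & P | ~(~P & ~((R | ~R) & ~S)) & P)
= ~R | ~(~(~P & ~((R | ~R) & ~S)) & P)   (complement / identity)
= ~R | ~(~(~P & ~~S) & P)   (complement / identity)
= ~R | ~((P | ~S) & P)   (De Morgan)
= ~R | ~P   (absorption)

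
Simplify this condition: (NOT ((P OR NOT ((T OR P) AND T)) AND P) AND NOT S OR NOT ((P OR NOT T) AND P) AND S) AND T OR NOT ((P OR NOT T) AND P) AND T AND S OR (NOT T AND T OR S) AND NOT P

(NOT ((P OR NOT ((T OR P) AND T)) AND P) AND NOT S OR NOT ((P OR NOT T) AND P) AND S) AND T OR NOT ((P OR NOT T) AND P) AND T AND S OR (NOT T AND T OR S) AND NOT P
= (NOT ((P OR NOT T) AND P) AND NOT S OR NOT ((P OR NOT T) AND P) AND S) AND T OR NOT ((P OR NOT T) AND P) AND T AND S OR (NOT T AND T OR S) AND NOT P   — absorption
= NOT ((P OR NOT T) AND P) AND T OR NOT ((P OR NOT T) AND P) AND T AND S OR (NOT T AND T OR S) AND NOT P   — distribution
= NOT ((P OR NOT T) AND P) AND T OR NOT ((P OR NOT T) AND P) AND T AND S OR S AND NOT P   — complement / identity
= NOT ((P OR NOT T) AND P) AND T OR S AND NOT P   — absorption
= NOT P AND T OR S AND NOT P   — absorption
= NOT P AND (T OR S)   — distribution

NOT P AND (T OR S)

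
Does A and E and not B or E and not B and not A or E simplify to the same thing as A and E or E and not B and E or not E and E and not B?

E1: A and E and not B or E and not B and not A or E
    = E and not B or E   (distribution)
    = E   (absorption)
E2: A and E or E and not B and E or not E and E and not B
    = A and E or E and not B   (distribution)
    = E and (A or not B)   (distribution)
These differ: at A=0, B=1, E=1, E1 = 1 but E2 = 0.

No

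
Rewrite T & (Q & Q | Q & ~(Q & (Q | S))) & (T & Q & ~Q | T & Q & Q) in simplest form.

T & (Q & Q | Q & ~(Q & (Q | S))) & (T & Q & ~Q | T & Q & Q)
= T & (Q & Q | Q & ~Q) & (T & Q & ~Q | T & Q & Q)   [absorption]
= T & Q & (T & Q & ~Q | T & Q & Q)   [distribution]
= T & Q & T & Q   [distribution]
= T & Q   [idempotence]

T & Q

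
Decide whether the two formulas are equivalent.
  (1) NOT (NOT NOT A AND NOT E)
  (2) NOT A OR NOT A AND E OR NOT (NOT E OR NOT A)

E1: NOT (NOT NOT A AND NOT E)
    = NOT A OR E
E2: NOT A OR NOT A AND E OR NOT (NOT E OR NOT A)
    = NOT A OR NOT A AND E OR E AND A
    = NOT A OR E
Both reduce to NOT A OR E, so they are equivalent.

Yes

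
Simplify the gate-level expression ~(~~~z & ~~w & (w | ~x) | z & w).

~w

~(~~~z & ~~w & (w | ~x) | z & w)
= ~(~~~z & w & (w | ~x) | z & w)
= ~(~~~z & w | z & w)
= ~((~~~z | z) & w)
= ~((~z | z) & w)
= ~w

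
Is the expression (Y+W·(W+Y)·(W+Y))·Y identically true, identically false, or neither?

neither

(Y+W·(W+Y)·(W+Y))·Y
= (Y+W·(W+Y))·Y   (idempotence)
= (Y+W)·Y   (absorption)
= Y   (absorption)
This depends on Y, so it is not a constant.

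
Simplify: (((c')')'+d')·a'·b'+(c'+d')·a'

(((c')')'+d')·a'·b'+(c'+d')·a'
= (c'+d')·a'·b'+(c'+d')·a'   (double negation)
= (c'+d')·a'   (absorption)

(c'+d')·a'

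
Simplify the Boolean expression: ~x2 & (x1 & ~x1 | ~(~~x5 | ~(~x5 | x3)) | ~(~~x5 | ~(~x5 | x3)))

~x2 & (x1 & ~x1 | ~(~~x5 | ~(~x5 | x3)) | ~(~~x5 | ~(~x5 | x3)))
= ~x2 & (~(~~x5 | ~(~x5 | x3)) | ~(~~x5 | ~(~x5 | x3)))   [complement / identity]
= ~x2 & ~(~~x5 | ~(~x5 | x3))   [idempotence]
= ~x2 & ~x5 & (~x5 | x3)   [De Morgan]
= ~x2 & ~x5   [absorption]

~x2 & ~x5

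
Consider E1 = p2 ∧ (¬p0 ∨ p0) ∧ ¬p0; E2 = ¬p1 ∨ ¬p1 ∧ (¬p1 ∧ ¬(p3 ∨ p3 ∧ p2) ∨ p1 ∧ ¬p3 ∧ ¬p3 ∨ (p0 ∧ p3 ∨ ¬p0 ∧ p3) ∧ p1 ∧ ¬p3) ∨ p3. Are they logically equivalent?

No

E1: p2 ∧ (¬p0 ∨ p0) ∧ ¬p0
    = p2 ∧ ¬p0   — complement / identity
E2: ¬p1 ∨ ¬p1 ∧ (¬p1 ∧ ¬(p3 ∨ p3 ∧ p2) ∨ p1 ∧ ¬p3 ∧ ¬p3 ∨ (p0 ∧ p3 ∨ ¬p0 ∧ p3) ∧ p1 ∧ ¬p3) ∨ p3
    = ¬p1 ∨ ¬p1 ∧ (¬p1 ∧ ¬p3 ∨ p1 ∧ ¬p3 ∧ ¬p3 ∨ (p0 ∧ p3 ∨ ¬p0 ∧ p3) ∧ p1 ∧ ¬p3) ∨ p3   — absorption
    = ¬p1 ∨ ¬p1 ∧ (¬p1 ∧ ¬p3 ∨ p1 ∧ ¬p3 ∧ ¬p3 ∨ p3 ∧ p1 ∧ ¬p3) ∨ p3   — distribution
    = ¬p1 ∨ ¬p1 ∧ (¬p1 ∧ ¬p3 ∨ p1 ∧ ¬p3) ∨ p3   — distribution
    = ¬p1 ∨ ¬p1 ∧ ¬p3 ∨ p3   — distribution
    = ¬p1 ∨ p3   — absorption
These differ: at p0=0, p1=0, p2=0, p3=1, E1 = 0 but E2 = 1.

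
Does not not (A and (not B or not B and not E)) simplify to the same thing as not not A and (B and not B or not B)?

Yes

E1: not not (A and (not B or not B and not E))
    = not not (A and not B)   (absorption)
    = A and not B   (double negation)
E2: not not A and (B and not B or not B)
    = not not A and not B   (complement / identity)
    = A and not B   (double negation)
Both reduce to A and not B, so they are equivalent.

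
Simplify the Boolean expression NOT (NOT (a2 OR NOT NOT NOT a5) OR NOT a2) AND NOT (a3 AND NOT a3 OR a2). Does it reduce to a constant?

NOT (NOT (a2 OR NOT NOT NOT a5) OR NOT a2) AND NOT (a3 AND NOT a3 OR a2)
= NOT (NOT (a2 OR NOT a5) OR NOT a2) AND NOT (a3 AND NOT a3 OR a2)   — double negation
= NOT (NOT (a2 OR NOT a5) OR NOT a2) AND NOT a2   — complement / identity
= (a2 OR NOT a5) AND a2 AND NOT a2   — De Morgan
= a2 AND NOT a2   — absorption
= FALSE   — complement

FALSE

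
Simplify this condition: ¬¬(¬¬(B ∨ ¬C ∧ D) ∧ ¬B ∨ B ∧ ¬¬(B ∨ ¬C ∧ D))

¬¬(¬¬(B ∨ ¬C ∧ D) ∧ ¬B ∨ B ∧ ¬¬(B ∨ ¬C ∧ D))
= ¬¬¬¬(B ∨ ¬C ∧ D)
= ¬¬(B ∨ ¬C ∧ D)
= B ∨ ¬C ∧ D

B ∨ ¬C ∧ D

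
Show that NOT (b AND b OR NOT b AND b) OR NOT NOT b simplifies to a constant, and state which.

TRUE

NOT (b AND b OR NOT b AND b) OR NOT NOT b
= NOT b OR NOT NOT b   (distribution)
= NOT b OR b   (double negation)
= TRUE   (complement)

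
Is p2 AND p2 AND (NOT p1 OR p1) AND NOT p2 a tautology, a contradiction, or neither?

p2 AND p2 AND (NOT p1 OR p1) AND NOT p2
= p2 AND p2 AND NOT p2
= p2 AND NOT p2
= FALSE

contradiction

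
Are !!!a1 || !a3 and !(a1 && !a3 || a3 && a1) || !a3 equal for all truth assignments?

Yes

E1: !!!a1 || !a3
    = !a1 || !a3   (double negation)
E2: !(a1 && !a3 || a3 && a1) || !a3
    = !a1 || !a3   (distribution)
Both reduce to !a1 || !a3, so they are equivalent.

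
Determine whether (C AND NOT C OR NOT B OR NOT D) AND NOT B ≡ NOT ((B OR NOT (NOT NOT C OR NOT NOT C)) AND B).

E1: (C AND NOT C OR NOT B OR NOT D) AND NOT B
    = (NOT B OR NOT D) AND NOT B   — complement / identity
    = NOT B   — absorption
E2: NOT ((B OR NOT (NOT NOT C OR NOT NOT C)) AND B)
    = NOT ((B OR NOT NOT NOT C) AND B)   — idempotence
    = NOT ((B OR NOT C) AND B)   — double negation
    = NOT B   — absorption
Both reduce to NOT B, so they are equivalent.

Yes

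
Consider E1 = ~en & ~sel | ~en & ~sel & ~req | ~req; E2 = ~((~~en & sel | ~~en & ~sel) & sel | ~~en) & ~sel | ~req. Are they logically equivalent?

Yes

E1: ~en & ~sel | ~en & ~sel & ~req | ~req
    = ~en & ~sel | ~req   (absorption)
E2: ~((~~en & sel | ~~en & ~sel) & sel | ~~en) & ~sel | ~req
    = ~(~~en & sel | ~~en) & ~sel | ~req   (distribution)
    = ~~~en & ~sel | ~req   (absorption)
    = ~en & ~sel | ~req   (double negation)
Both reduce to ~en & ~sel | ~req, so they are equivalent.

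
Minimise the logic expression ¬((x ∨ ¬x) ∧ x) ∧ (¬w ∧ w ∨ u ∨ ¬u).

¬((x ∨ ¬x) ∧ x) ∧ (¬w ∧ w ∨ u ∨ ¬u)
= ¬((x ∨ ¬x) ∧ x) ∧ (u ∨ ¬u)
= ¬x ∧ (u ∨ ¬u)
= ¬x

¬x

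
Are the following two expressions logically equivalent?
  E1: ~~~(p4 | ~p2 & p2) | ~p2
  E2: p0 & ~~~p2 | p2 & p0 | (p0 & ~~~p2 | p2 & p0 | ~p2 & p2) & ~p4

No

E1: ~~~(p4 | ~p2 & p2) | ~p2
    = ~~~p4 | ~p2
    = ~p4 | ~p2
E2: p0 & ~~~p2 | p2 & p0 | (p0 & ~~~p2 | p2 & p0 | ~p2 & p2) & ~p4
    = p0 & ~~~p2 | p2 & p0 | (p0 & ~~~p2 | p2 & p0) & ~p4
    = p0 & ~~~p2 | p2 & p0
    = p0 & ~p2 | p2 & p0
    = p0
These differ: at p0=0, p2=0, p4=1, E1 = 1 but E2 = 0.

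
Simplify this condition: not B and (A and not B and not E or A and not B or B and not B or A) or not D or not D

not B and A or not D

not B and (A and not B and not E or A and not B or B and not B or A) or not D or not D
= not B and (A and not B and not E or A and not B or A) or not D or not D   — complement / identity
= not B and (A and not B or A) or not D or not D   — absorption
= not B and A or not D or not D   — absorption
= not B and A or not D   — idempotence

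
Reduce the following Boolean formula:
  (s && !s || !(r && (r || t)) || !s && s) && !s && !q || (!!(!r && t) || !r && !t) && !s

(s && !s || !(r && (r || t)) || !s && s) && !s && !q || (!!(!r && t) || !r && !t) && !s
= (s && !s || !(r && (r || t)) || !s && s) && !s && !q || (!r && t || !r && !t) && !s   (double negation)
= (!(r && (r || t)) || !s && s) && !s && !q || (!r && t || !r && !t) && !s   (complement / identity)
= (!r || !s && s) && !s && !q || (!r && t || !r && !t) && !s   (absorption)
= (!r || !s && s) && !s && !q || !r && !s   (distribution)
= !r && !s && !q || !r && !s   (complement / identity)
= !r && !s   (absorption)

!r && !s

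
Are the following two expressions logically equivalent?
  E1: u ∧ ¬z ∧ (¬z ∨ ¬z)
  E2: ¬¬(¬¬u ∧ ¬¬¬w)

E1: u ∧ ¬z ∧ (¬z ∨ ¬z)
    = u ∧ ¬z ∧ ¬z
    = u ∧ ¬z
E2: ¬¬(¬¬u ∧ ¬¬¬w)
    = ¬(¬u ∨ ¬¬w)
    = u ∧ ¬w
These differ: at u=1, w=1, z=0, E1 = 1 but E2 = 0.

No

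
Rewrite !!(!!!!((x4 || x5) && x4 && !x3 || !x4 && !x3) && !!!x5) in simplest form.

!x3 && !x5

!!(!!!!((x4 || x5) && x4 && !x3 || !x4 && !x3) && !!!x5)
= !!(!!!!(x4 && !x3 || !x4 && !x3) && !!!x5)   — absorption
= !!(!!(x4 && !x3 || !x4 && !x3) && !!!x5)   — double negation
= !!(!!!x3 && !!!x5)   — distribution
= !(!!x3 || !!x5)   — De Morgan
= !x3 && !x5   — De Morgan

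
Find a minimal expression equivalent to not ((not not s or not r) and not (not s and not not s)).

not ((not not s or not r) and not (not s and not not s))
= not ((not not s or not r) and (s or not s))   (De Morgan)
= not (not not s or not r)   (complement / identity)
= not s and r   (De Morgan)

not s and r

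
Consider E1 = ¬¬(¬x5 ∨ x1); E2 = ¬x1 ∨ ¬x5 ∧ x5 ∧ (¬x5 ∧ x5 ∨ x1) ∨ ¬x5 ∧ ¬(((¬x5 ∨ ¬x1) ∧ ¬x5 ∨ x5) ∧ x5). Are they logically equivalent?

E1: ¬¬(¬x5 ∨ x1)
    = ¬x5 ∨ x1   (double negation)
E2: ¬x1 ∨ ¬x5 ∧ x5 ∧ (¬x5 ∧ x5 ∨ x1) ∨ ¬x5 ∧ ¬(((¬x5 ∨ ¬x1) ∧ ¬x5 ∨ x5) ∧ x5)
    = ¬x1 ∨ ¬x5 ∧ x5 ∧ (¬x5 ∧ x5 ∨ x1) ∨ ¬x5 ∧ ¬((¬x5 ∨ x5) ∧ x5)   (absorption)
    = ¬x1 ∨ ¬x5 ∧ x5 ∧ (¬x5 ∧ x5 ∨ x1) ∨ ¬x5 ∧ ¬x5   (complement / identity)
    = ¬x1 ∨ ¬x5 ∧ x5 ∨ ¬x5 ∧ ¬x5   (absorption)
    = ¬x1 ∨ ¬x5   (distribution)
These differ: at x1=0, x5=1, E1 = 0 but E2 = 1.

No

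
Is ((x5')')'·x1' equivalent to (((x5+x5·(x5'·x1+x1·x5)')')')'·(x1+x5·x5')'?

Yes

E1: ((x5')')'·x1'
    = x5'·x1'   [double negation]
E2: (((x5+x5·(x5'·x1+x1·x5)')')')'·(x1+x5·x5')'
    = (((x5+x5·(x5'·x1+x1·x5)')')')'·x1'   [complement / identity]
    = (((x5+x5·x1')')')'·x1'   [distribution]
    = ((x5')')'·x1'   [absorption]
    = x5'·x1'   [double negation]
Both reduce to x5'·x1', so they are equivalent.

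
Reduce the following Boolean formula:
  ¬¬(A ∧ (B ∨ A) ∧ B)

A ∧ B

¬¬(A ∧ (B ∨ A) ∧ B)
= ¬¬(A ∧ B)   [absorption]
= A ∧ B   [double negation]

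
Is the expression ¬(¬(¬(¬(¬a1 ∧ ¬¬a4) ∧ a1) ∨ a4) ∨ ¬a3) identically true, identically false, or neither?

¬(¬(¬(¬(¬a1 ∧ ¬¬a4) ∧ a1) ∨ a4) ∨ ¬a3)
= (¬(¬(¬a1 ∧ ¬¬a4) ∧ a1) ∨ a4) ∧ a3   [De Morgan]
= (¬((a1 ∨ ¬a4) ∧ a1) ∨ a4) ∧ a3   [De Morgan]
= (¬a1 ∨ a4) ∧ a3   [absorption]
This depends on a1, a3, a4, so it is not a constant.

neither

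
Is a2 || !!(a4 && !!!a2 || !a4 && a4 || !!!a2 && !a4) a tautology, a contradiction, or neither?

tautology

a2 || !!(a4 && !!!a2 || !a4 && a4 || !!!a2 && !a4)
= a2 || !!(a4 && !!!a2 || !!!a2 && !a4)   [complement / identity]
= a2 || !!!!!a2   [distribution]
= a2 || !!!a2   [double negation]
= a2 || !a2   [double negation]
= true   [complement]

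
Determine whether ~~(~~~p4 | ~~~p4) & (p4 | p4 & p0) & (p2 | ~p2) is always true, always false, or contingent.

~~(~~~p4 | ~~~p4) & (p4 | p4 & p0) & (p2 | ~p2)
= ~(~~p4 & ~~p4) & (p4 | p4 & p0) & (p2 | ~p2)   (De Morgan)
= ~(~~p4 & ~~p4) & p4 & (p2 | ~p2)   (absorption)
= ~~~p4 & p4 & (p2 | ~p2)   (idempotence)
= ~~~p4 & p4   (complement / identity)
= ~p4 & p4   (double negation)
= 0   (complement)

always false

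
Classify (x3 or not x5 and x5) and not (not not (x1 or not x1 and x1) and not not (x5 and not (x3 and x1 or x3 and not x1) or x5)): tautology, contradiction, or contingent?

(x3 or not x5 and x5) and not (not not (x1 or not x1 and x1) and not not (x5 and not (x3 and x1 or x3 and not x1) or x5))
= (x3 or not x5 and x5) and not (not not (x1 or not x1 and x1) and not not (x5 and not x3 or x5))   [distribution]
= (x3 or not x5 and x5) and not (not not x1 and not not (x5 and not x3 or x5))   [complement / identity]
= x3 and not (not not x1 and not not (x5 and not x3 or x5))   [complement / identity]
= x3 and (not x1 or not (x5 and not x3 or x5))   [De Morgan]
= x3 and (not x1 or not x5)   [absorption]
This depends on x1, x3, x5, so it is not a constant.

contingent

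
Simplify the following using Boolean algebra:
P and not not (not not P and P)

P and not not (not not P and P)
= P and not not P and P   (double negation)
= P and P and P   (double negation)
= P and P   (idempotence)
= P   (idempotence)

P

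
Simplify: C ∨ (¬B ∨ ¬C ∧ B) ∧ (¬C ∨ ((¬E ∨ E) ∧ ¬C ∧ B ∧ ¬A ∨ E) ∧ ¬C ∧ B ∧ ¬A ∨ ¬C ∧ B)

C ∨ (¬B ∨ ¬C ∧ B) ∧ (¬C ∨ ((¬E ∨ E) ∧ ¬C ∧ B ∧ ¬A ∨ E) ∧ ¬C ∧ B ∧ ¬A ∨ ¬C ∧ B)
= C ∨ (¬B ∨ ¬C ∧ B) ∧ (¬C ∨ (¬C ∧ B ∧ ¬A ∨ E) ∧ ¬C ∧ B ∧ ¬A ∨ ¬C ∧ B)   (complement / identity)
= C ∨ (¬B ∨ ¬C ∧ B) ∧ (¬C ∨ ¬C ∧ B ∧ ¬A ∨ ¬C ∧ B)   (absorption)
= C ∨ (¬B ∨ ¬C ∧ B) ∧ (¬C ∨ ¬C ∧ B)   (absorption)
= C ∨ ¬B ∧ ¬C ∨ ¬C ∧ B   (distribution)
= C ∨ ¬C   (distribution)
= True   (complement)

True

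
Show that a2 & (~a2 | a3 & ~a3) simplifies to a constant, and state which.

0

a2 & (~a2 | a3 & ~a3)
= a2 & ~a2   (complement / identity)
= 0   (complement)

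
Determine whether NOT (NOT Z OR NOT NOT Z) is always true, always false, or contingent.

always false

NOT (NOT Z OR NOT NOT Z)
= Z AND NOT Z   [De Morgan]
= FALSE   [complement]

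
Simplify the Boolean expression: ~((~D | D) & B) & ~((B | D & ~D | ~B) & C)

~((~D | D) & B) & ~((B | D & ~D | ~B) & C)
= ~((~D | D) & B) & ~((B | ~B) & C)   (complement / identity)
= ~((~D | D) & B) & ~C   (complement / identity)
= ~B & ~C   (complement / identity)

~B & ~C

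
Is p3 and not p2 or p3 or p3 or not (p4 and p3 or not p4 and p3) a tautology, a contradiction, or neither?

tautology

p3 and not p2 or p3 or p3 or not (p4 and p3 or not p4 and p3)
= p3 and not p2 or p3 or p3 or not p3
= p3 or p3 or not p3
= p3 or not p3
= True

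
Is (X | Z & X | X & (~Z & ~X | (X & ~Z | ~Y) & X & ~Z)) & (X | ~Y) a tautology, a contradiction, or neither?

neither

(X | Z & X | X & (~Z & ~X | (X & ~Z | ~Y) & X & ~Z)) & (X | ~Y)
= (X | Z & X | X & (~Z & ~X | X & ~Z)) & (X | ~Y)   — absorption
= (X | Z & X | X & ~Z) & (X | ~Y)   — distribution
= (X | X) & (X | ~Y)   — distribution
= X & ~Y | X   — distribution
= X   — absorption
This depends on X, so it is not a constant.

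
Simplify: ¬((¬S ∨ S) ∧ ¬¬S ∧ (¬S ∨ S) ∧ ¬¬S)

¬S

¬((¬S ∨ S) ∧ ¬¬S ∧ (¬S ∨ S) ∧ ¬¬S)
= ¬((¬S ∨ S) ∧ ¬¬S)
= ¬¬¬S
= ¬S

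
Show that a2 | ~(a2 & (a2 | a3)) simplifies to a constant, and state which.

1

a2 | ~(a2 & (a2 | a3))
= a2 | ~a2
= 1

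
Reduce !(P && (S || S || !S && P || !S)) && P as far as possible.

!(P && (S || S || !S && P || !S)) && P
= !(P && (S || !S && P || !S)) && P   (idempotence)
= !(P && (S || !S)) && P   (absorption)
= !P && P   (complement / identity)
= false   (complement)

false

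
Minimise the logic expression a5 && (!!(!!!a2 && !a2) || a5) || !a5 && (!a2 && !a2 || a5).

a5 && (!!(!!!a2 && !a2) || a5) || !a5 && (!a2 && !a2 || a5)
= a5 && (!!(!a2 && !a2) || a5) || !a5 && (!a2 && !a2 || a5)   — double negation
= a5 && (!a2 && !a2 || a5) || !a5 && (!a2 && !a2 || a5)   — double negation
= !a2 && !a2 || a5   — distribution
= !a2 || a5   — idempotence

!a2 || a5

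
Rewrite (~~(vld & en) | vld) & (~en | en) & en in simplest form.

vld & en

(~~(vld & en) | vld) & (~en | en) & en
= (~~(vld & en) | vld) & en   [complement / identity]
= (vld & en | vld) & en   [double negation]
= vld & en   [absorption]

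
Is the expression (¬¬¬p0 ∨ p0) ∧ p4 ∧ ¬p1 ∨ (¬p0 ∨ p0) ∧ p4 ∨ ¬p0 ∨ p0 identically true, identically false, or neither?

(¬¬¬p0 ∨ p0) ∧ p4 ∧ ¬p1 ∨ (¬p0 ∨ p0) ∧ p4 ∨ ¬p0 ∨ p0
= (¬p0 ∨ p0) ∧ p4 ∧ ¬p1 ∨ (¬p0 ∨ p0) ∧ p4 ∨ ¬p0 ∨ p0   (double negation)
= (¬p0 ∨ p0) ∧ p4 ∨ ¬p0 ∨ p0   (absorption)
= ¬p0 ∨ p0   (absorption)
= True   (complement)

identically true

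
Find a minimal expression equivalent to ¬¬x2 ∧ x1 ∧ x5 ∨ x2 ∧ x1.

x2 ∧ x1

¬¬x2 ∧ x1 ∧ x5 ∨ x2 ∧ x1
= x2 ∧ x1 ∧ x5 ∨ x2 ∧ x1   [double negation]
= x2 ∧ x1   [absorption]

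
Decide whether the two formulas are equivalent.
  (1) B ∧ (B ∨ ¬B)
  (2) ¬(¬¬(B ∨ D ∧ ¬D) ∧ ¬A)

No

E1: B ∧ (B ∨ ¬B)
    = B   (complement / identity)
E2: ¬(¬¬(B ∨ D ∧ ¬D) ∧ ¬A)
    = ¬(¬¬B ∧ ¬A)   (complement / identity)
    = ¬B ∨ A   (De Morgan)
These differ: at A=1, B=0, D=0, E1 = 0 but E2 = 1.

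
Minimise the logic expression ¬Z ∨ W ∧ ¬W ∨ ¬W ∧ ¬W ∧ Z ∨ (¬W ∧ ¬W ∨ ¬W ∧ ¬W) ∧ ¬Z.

¬Z ∨ W ∧ ¬W ∨ ¬W ∧ ¬W ∧ Z ∨ (¬W ∧ ¬W ∨ ¬W ∧ ¬W) ∧ ¬Z
= ¬Z ∨ W ∧ ¬W ∨ ¬W ∧ ¬W ∧ Z ∨ ¬W ∧ ¬W ∧ ¬Z   [idempotence]
= ¬Z ∨ W ∧ ¬W ∨ ¬W ∧ ¬W   [distribution]
= ¬Z ∨ ¬W   [distribution]

¬Z ∨ ¬W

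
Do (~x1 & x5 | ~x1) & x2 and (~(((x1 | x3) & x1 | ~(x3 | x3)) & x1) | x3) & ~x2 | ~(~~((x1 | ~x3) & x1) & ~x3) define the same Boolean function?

E1: (~x1 & x5 | ~x1) & x2
    = ~x1 & x2
E2: (~(((x1 | x3) & x1 | ~(x3 | x3)) & x1) | x3) & ~x2 | ~(~~((x1 | ~x3) & x1) & ~x3)
    = (~((x1 | ~(x3 | x3)) & x1) | x3) & ~x2 | ~(~~((x1 | ~x3) & x1) & ~x3)
    = (~((x1 | ~x3) & x1) | x3) & ~x2 | ~(~~((x1 | ~x3) & x1) & ~x3)
    = (~((x1 | ~x3) & x1) | x3) & ~x2 | ~((x1 | ~x3) & x1) | x3
    = ~((x1 | ~x3) & x1) | x3
    = ~x1 | x3
These differ: at x1=1, x2=0, x3=1, x5=0, E1 = 0 but E2 = 1.

No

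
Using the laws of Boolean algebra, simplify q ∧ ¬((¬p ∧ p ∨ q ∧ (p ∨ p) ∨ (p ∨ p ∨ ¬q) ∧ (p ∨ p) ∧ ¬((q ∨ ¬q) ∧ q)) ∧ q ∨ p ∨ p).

q ∧ ¬p

q ∧ ¬((¬p ∧ p ∨ q ∧ (p ∨ p) ∨ (p ∨ p ∨ ¬q) ∧ (p ∨ p) ∧ ¬((q ∨ ¬q) ∧ q)) ∧ q ∨ p ∨ p)
= q ∧ ¬((¬p ∧ p ∨ q ∧ (p ∨ p) ∨ (p ∨ p ∨ ¬q) ∧ (p ∨ p) ∧ ¬q) ∧ q ∨ p ∨ p)   — complement / identity
= q ∧ ¬((q ∧ (p ∨ p) ∨ (p ∨ p ∨ ¬q) ∧ (p ∨ p) ∧ ¬q) ∧ q ∨ p ∨ p)   — complement / identity
= q ∧ ¬((q ∧ (p ∨ p) ∨ (p ∨ p) ∧ ¬q) ∧ q ∨ p ∨ p)   — absorption
= q ∧ ¬((p ∨ p) ∧ q ∨ p ∨ p)   — distribution
= q ∧ ¬(p ∨ p)   — absorption
= q ∧ ¬p   — idempotence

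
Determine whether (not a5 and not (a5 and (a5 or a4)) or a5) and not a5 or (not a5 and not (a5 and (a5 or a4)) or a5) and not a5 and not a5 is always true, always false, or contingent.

contingent

(not a5 and not (a5 and (a5 or a4)) or a5) and not a5 or (not a5 and not (a5 and (a5 or a4)) or a5) and not a5 and not a5
= (not a5 or not a5 and not a5) and (not a5 and not (a5 and (a5 or a4)) or a5)
= (not a5 or not a5 and not a5) and (not a5 and not a5 or a5)
= not a5 and not a5 or not a5 and a5
= not a5
This depends on a5, so it is not a constant.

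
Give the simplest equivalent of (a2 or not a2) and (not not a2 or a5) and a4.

(a2 or not a2) and (not not a2 or a5) and a4
= (a2 or not a2) and (a2 or a5) and a4   [double negation]
= (a2 or a5) and a4   [complement / identity]

(a2 or a5) and a4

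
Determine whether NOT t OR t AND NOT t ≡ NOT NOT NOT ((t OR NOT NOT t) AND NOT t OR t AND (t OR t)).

E1: NOT t OR t AND NOT t
    = NOT t   — complement / identity
E2: NOT NOT NOT ((t OR NOT NOT t) AND NOT t OR t AND (t OR t))
    = NOT NOT NOT ((t OR t) AND NOT t OR t AND (t OR t))   — double negation
    = NOT NOT NOT (t OR t)   — distribution
    = NOT (t OR t)   — double negation
    = NOT t   — idempotence
Both reduce to NOT t, so they are equivalent.

Yes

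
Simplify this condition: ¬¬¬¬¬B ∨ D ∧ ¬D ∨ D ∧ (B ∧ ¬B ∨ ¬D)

¬¬¬¬¬B ∨ D ∧ ¬D ∨ D ∧ (B ∧ ¬B ∨ ¬D)
= ¬¬¬¬¬B ∨ D ∧ ¬D ∨ D ∧ ¬D   [complement / identity]
= ¬¬¬¬¬B ∨ D ∧ ¬D   [idempotence]
= ¬¬¬B ∨ D ∧ ¬D   [double negation]
= ¬¬¬B   [complement / identity]
= ¬B   [double negation]

¬B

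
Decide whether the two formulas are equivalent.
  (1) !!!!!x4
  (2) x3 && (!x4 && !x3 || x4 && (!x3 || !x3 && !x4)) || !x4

Yes

E1: !!!!!x4
    = !!!x4
    = !x4
E2: x3 && (!x4 && !x3 || x4 && (!x3 || !x3 && !x4)) || !x4
    = x3 && (!x4 && !x3 || x4 && !x3) || !x4
    = x3 && !x3 || !x4
    = !x4
Both reduce to !x4, so they are equivalent.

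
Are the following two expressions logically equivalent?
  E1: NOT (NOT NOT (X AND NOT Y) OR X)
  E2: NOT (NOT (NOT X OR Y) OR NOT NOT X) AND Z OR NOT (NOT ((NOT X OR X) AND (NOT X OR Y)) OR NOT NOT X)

Yes

E1: NOT (NOT NOT (X AND NOT Y) OR X)
    = NOT (X AND NOT Y OR X)   [double negation]
    = NOT X   [absorption]
E2: NOT (NOT (NOT X OR Y) OR NOT NOT X) AND Z OR NOT (NOT ((NOT X OR X) AND (NOT X OR Y)) OR NOT NOT X)
    = NOT (NOT (NOT X OR Y) OR NOT NOT X) AND Z OR NOT (NOT (NOT X OR Y) OR NOT NOT X)   [complement / identity]
    = NOT (NOT (NOT X OR Y) OR NOT NOT X)   [absorption]
    = (NOT X OR Y) AND NOT X   [De Morgan]
    = NOT X   [absorption]
Both reduce to NOT X, so they are equivalent.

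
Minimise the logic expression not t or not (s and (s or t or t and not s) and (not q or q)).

not t or not (s and (s or t or t and not s) and (not q or q))
= not t or not (s and (s or t) and (not q or q))
= not t or not (s and (s or t))
= not t or not s

not t or not s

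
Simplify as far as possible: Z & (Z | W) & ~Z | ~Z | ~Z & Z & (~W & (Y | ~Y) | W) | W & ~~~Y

Z & (Z | W) & ~Z | ~Z | ~Z & Z & (~W & (Y | ~Y) | W) | W & ~~~Y
= Z & (Z | W) & ~Z | ~Z | ~Z & Z & (~W | W) | W & ~~~Y   (complement / identity)
= Z & ~Z | ~Z | ~Z & Z & (~W | W) | W & ~~~Y   (absorption)
= Z & ~Z | ~Z | ~Z & Z | W & ~~~Y   (complement / identity)
= Z & ~Z | ~Z | ~Z & Z | W & ~Y   (double negation)
= ~Z | ~Z & Z | W & ~Y   (complement / identity)
= ~Z | W & ~Y   (complement / identity)

~Z | W & ~Y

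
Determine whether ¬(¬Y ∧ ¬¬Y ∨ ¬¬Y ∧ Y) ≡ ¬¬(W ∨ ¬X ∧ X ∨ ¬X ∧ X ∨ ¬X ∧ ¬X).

E1: ¬(¬Y ∧ ¬¬Y ∨ ¬¬Y ∧ Y)
    = ¬¬¬Y   (distribution)
    = ¬Y   (double negation)
E2: ¬¬(W ∨ ¬X ∧ X ∨ ¬X ∧ X ∨ ¬X ∧ ¬X)
    = ¬¬(W ∨ ¬X ∧ X ∨ ¬X ∧ ¬X)   (idempotence)
    = ¬¬(W ∨ ¬X)   (distribution)
    = W ∨ ¬X   (double negation)
These differ: at W=1, X=0, Y=1, E1 = 0 but E2 = 1.

No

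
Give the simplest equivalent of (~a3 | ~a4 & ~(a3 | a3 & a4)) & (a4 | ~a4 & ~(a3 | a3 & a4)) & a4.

~a3 & a4

(~a3 | ~a4 & ~(a3 | a3 & a4)) & (a4 | ~a4 & ~(a3 | a3 & a4)) & a4
= (~a4 & ~(a3 | a3 & a4) | ~a3 & a4) & a4
= (~a4 & ~a3 | ~a3 & a4) & a4
= ~a3 & a4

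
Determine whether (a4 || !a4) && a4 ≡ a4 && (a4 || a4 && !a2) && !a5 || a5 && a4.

E1: (a4 || !a4) && a4
    = a4   (complement / identity)
E2: a4 && (a4 || a4 && !a2) && !a5 || a5 && a4
    = a4 && a4 && !a5 || a5 && a4   (absorption)
    = a4 && !a5 || a5 && a4   (idempotence)
    = a4   (distribution)
Both reduce to a4, so they are equivalent.

Yes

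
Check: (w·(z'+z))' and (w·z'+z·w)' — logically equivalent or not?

E1: (w·(z'+z))'
    = w'   — complement / identity
E2: (w·z'+z·w)'
    = w'   — distribution
Both reduce to w', so they are equivalent.

Yes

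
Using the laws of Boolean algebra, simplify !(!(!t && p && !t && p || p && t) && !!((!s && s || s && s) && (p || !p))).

!(!(!t && p && !t && p || p && t) && !!((!s && s || s && s) && (p || !p)))
= !(!(!t && p || p && t) && !!((!s && s || s && s) && (p || !p)))   (idempotence)
= !(!(!t && p || p && t) && !!(!s && s || s && s))   (complement / identity)
= !(!p && !!(!s && s || s && s))   (distribution)
= p || !(!s && s || s && s)   (De Morgan)
= p || !s   (distribution)

p || !s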